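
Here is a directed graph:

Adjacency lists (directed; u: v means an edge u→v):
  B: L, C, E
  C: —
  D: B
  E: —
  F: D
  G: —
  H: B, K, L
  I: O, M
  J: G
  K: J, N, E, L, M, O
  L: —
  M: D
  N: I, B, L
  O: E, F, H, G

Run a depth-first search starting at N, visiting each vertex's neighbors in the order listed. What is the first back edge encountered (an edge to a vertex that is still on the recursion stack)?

K->N

DFS from N (visiting each vertex's neighbors in the order listed); mark gray on enter, black on exit:
N gray
  I gray
    O gray
      E gray
      E black
      F gray
        D gray
          B gray
            L gray
            L black
            C gray
            C black
            B→E: E black — skip
          B black
        D black
      F black
      H gray
        H→B: B black — skip
        K gray
          J gray
            G gray
            G black
          J black
          K→N: N is gray → back edge
First back edge: K → N.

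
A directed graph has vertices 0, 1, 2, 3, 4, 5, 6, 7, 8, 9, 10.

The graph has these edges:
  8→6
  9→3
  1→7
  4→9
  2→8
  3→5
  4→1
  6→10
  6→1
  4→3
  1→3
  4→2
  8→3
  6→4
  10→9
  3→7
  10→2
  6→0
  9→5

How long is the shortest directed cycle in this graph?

For each vertex v, BFS finds the shortest path from v back to v.
The shortest such closed walk is 6 → 10 → 2 → 8 → 6, length 4.

4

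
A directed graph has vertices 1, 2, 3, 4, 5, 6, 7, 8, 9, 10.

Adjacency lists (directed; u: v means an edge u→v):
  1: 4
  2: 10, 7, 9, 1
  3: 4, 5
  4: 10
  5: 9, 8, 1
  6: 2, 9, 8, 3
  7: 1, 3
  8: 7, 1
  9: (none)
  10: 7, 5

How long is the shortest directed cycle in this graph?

For each vertex v, BFS finds the shortest path from v back to v.
The shortest such closed walk is 10 → 7 → 3 → 4 → 10, length 4.

4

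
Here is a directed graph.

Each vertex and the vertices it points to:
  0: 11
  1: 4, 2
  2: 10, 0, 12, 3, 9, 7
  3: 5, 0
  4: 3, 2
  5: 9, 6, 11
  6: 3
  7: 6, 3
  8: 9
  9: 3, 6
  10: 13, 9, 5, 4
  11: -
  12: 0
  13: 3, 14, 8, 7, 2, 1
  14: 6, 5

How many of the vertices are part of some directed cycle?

A vertex is on a directed cycle iff it belongs to a strongly connected component of size ≥ 2 (or has a self-loop).
The vertices on cycles are {1, 2, 3, 4, 5, 6, 9, 10, 13} — 9 in total.

9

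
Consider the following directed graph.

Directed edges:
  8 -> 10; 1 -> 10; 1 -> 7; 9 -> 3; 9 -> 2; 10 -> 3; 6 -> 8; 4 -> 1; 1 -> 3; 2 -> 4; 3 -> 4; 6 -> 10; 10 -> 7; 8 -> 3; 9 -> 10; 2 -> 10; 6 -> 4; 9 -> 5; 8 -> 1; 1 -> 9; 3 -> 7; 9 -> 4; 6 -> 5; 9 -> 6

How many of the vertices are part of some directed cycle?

8

A vertex is on a directed cycle iff it belongs to a strongly connected component of size ≥ 2 (or has a self-loop).
The vertices on cycles are {1, 2, 3, 4, 6, 8, 9, 10} — 8 in total.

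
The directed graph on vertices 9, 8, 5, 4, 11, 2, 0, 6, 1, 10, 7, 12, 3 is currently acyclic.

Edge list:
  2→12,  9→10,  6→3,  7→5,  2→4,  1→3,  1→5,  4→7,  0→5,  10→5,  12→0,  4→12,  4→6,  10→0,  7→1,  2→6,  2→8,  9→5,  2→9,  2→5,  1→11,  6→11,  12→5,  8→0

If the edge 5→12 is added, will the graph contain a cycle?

Yes

Adding 5→12 creates a cycle iff 12 can already reach 5.
Path from 12: 12 → 5.
So 12 → … → 5 → 12 is a cycle.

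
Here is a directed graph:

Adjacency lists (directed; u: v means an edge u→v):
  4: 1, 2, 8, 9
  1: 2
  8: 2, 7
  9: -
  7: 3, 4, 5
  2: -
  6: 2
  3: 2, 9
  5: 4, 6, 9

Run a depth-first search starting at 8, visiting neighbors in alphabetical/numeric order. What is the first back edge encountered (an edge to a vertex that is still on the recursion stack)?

4→8

DFS from 8 (visiting neighbors in alphabetical/numeric order); mark gray on enter, black on exit:
8 gray
  2 gray
  2 black
  7 gray
    3 gray
      3→2: 2 black — skip
      9 gray
      9 black
    3 black
    4 gray
      1 gray
        1→2: 2 black — skip
      1 black
      4→2: 2 black — skip
      4→8: 8 is gray → back edge
First back edge: 4 → 8.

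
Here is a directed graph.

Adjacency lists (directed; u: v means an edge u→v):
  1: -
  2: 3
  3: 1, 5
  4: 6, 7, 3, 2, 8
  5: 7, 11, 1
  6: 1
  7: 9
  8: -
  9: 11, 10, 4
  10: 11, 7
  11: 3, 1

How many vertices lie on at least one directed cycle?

A vertex is on a directed cycle iff it belongs to a strongly connected component of size ≥ 2 (or has a self-loop).
The vertices on cycles are {2, 3, 4, 5, 7, 9, 10, 11} — 8 in total.

8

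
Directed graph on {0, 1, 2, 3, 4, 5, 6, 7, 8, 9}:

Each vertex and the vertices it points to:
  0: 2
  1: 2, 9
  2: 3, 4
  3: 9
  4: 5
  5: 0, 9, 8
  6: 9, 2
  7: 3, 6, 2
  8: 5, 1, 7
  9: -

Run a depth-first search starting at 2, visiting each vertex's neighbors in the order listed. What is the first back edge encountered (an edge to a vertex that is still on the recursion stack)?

0→2

DFS from 2 (visiting each vertex's neighbors in the order listed); mark gray on enter, black on exit:
2 gray
  3 gray
    9 gray
    9 black
  3 black
  4 gray
    5 gray
      0 gray
        0→2: 2 is gray → back edge
First back edge: 0 → 2.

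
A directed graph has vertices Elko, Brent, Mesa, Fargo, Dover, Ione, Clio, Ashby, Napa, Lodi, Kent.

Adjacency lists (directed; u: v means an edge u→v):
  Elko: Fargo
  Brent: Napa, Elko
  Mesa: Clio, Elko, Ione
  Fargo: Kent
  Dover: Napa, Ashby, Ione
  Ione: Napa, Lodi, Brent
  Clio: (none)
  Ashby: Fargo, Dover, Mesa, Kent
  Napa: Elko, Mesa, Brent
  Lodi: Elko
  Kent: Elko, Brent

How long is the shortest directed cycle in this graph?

2

For each vertex v, BFS finds the shortest path from v back to v.
The shortest such closed walk is Dover → Ashby → Dover, length 2.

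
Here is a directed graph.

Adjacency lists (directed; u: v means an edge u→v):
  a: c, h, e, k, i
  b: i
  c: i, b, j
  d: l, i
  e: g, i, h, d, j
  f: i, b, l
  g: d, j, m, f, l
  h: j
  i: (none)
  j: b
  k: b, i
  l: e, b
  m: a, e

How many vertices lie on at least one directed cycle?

7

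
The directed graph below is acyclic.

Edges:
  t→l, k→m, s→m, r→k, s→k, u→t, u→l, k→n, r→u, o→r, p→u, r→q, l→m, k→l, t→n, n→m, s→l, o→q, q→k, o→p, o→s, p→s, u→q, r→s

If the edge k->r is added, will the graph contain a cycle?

Yes

Adding k→r creates a cycle iff r can already reach k.
Path from r: r → k.
So r → … → k → r is a cycle.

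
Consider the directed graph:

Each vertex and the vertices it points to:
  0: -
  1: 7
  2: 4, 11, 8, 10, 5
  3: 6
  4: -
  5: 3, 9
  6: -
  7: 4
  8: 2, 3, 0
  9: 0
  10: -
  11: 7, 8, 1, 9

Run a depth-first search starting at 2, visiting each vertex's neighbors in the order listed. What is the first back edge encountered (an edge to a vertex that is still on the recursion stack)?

8->2

DFS from 2 (visiting each vertex's neighbors in the order listed); mark gray on enter, black on exit:
2 gray
  4 gray
  4 black
  11 gray
    7 gray
      7→4: 4 black — skip
    7 black
    8 gray
      8→2: 2 is gray → back edge
First back edge: 8 → 2.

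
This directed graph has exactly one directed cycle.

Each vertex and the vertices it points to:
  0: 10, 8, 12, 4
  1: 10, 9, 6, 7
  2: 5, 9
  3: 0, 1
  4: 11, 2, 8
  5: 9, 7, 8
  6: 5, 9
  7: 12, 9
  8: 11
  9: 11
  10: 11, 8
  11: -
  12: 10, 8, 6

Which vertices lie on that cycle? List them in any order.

5, 6, 7, 12

DFS with gray/black marking from 7:
7 gray
  12 gray
    10 gray
      11 gray
      11 black
      8 gray
        8→11: 11 black — skip
      8 black
    10 black
    12→8: 8 black — skip
    6 gray
      5 gray
        9 gray
          9→11: 11 black — skip
        9 black
        5→7: 7 is gray → back edge
Back edge closes the cycle 7 → 12 → 6 → 5 → 7; its vertices are {5, 6, 7, 12}.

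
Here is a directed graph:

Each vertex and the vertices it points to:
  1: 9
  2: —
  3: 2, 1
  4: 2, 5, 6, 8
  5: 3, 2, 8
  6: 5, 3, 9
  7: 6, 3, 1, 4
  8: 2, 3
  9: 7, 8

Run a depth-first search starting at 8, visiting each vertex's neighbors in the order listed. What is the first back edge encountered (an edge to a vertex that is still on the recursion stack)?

DFS from 8 (visiting each vertex's neighbors in the order listed); mark gray on enter, black on exit:
8 gray
  2 gray
  2 black
  3 gray
    3→2: 2 black — skip
    1 gray
      9 gray
        7 gray
          6 gray
            5 gray
              5→3: 3 is gray → back edge
First back edge: 5 → 3.

5->3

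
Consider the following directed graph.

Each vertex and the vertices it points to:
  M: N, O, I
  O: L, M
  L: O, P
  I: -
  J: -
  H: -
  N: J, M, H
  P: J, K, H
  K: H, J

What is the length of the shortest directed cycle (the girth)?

2

For each vertex v, BFS finds the shortest path from v back to v.
The shortest such closed walk is O → M → O, length 2.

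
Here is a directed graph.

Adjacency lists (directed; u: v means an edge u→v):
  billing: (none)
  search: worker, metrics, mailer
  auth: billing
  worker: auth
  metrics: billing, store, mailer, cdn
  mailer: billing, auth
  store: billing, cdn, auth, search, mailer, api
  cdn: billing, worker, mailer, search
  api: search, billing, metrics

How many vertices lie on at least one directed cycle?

A vertex is on a directed cycle iff it belongs to a strongly connected component of size ≥ 2 (or has a self-loop).
The vertices on cycles are {api, cdn, store, search, metrics} — 5 in total.

5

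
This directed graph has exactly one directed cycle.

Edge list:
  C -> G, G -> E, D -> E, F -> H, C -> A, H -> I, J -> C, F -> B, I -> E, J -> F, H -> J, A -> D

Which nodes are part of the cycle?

DFS with gray/black marking from J:
J gray
  C gray
    G gray
      E gray
      E black
    G black
    A gray
      D gray
        D→E: E black — skip
      D black
    A black
  C black
  F gray
    H gray
      I gray
        I→E: E black — skip
      I black
      H→J: J is gray → back edge
Back edge closes the cycle J → F → H → J; its vertices are {F, H, J}.

F, H, J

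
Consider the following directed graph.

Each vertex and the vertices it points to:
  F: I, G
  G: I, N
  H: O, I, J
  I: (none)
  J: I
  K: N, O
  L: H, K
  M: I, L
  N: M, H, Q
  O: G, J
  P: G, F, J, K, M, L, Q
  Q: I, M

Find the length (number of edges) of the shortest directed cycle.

4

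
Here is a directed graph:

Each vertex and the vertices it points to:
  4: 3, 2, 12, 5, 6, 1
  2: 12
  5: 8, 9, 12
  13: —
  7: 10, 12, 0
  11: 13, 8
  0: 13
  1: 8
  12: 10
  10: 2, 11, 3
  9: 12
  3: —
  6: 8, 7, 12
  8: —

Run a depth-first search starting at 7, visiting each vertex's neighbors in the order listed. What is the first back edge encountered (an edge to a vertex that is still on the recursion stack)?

12→10

DFS from 7 (visiting each vertex's neighbors in the order listed); mark gray on enter, black on exit:
7 gray
  10 gray
    2 gray
      12 gray
        12→10: 10 is gray → back edge
First back edge: 12 → 10.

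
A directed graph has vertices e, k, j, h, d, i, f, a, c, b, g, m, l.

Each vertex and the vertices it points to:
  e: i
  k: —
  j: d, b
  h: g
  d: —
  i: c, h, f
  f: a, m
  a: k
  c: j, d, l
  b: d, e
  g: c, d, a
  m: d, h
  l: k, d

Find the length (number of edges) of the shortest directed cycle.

For each vertex v, BFS finds the shortest path from v back to v.
The shortest such closed walk is e → i → c → j → b → e, length 5.

5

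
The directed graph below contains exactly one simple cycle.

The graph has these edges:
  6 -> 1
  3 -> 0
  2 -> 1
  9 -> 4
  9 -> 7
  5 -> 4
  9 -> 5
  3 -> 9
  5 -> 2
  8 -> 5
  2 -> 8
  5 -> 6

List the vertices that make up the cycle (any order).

DFS with gray/black marking from 5:
5 gray
  2 gray
    8 gray
      8→5: 5 is gray → back edge
Back edge closes the cycle 5 → 2 → 8 → 5; its vertices are {2, 5, 8}.

2, 5, 8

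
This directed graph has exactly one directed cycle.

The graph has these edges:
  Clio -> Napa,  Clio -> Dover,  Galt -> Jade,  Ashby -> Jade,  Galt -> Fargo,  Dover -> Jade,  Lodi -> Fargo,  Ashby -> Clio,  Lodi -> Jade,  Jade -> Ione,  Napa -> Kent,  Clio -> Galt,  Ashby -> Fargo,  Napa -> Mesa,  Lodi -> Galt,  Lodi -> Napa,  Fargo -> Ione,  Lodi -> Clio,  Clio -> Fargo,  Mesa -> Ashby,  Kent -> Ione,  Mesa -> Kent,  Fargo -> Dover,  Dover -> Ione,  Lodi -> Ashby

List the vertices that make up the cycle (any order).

DFS with gray/black marking from Ashby:
Ashby gray
  Fargo gray
    Ione gray
    Ione black
    Dover gray
      Dover→Ione: Ione black — skip
      Jade gray
        Jade→Ione: Ione black — skip
      Jade black
    Dover black
  Fargo black
  Ashby→Jade: Jade black — skip
  Clio gray
    Clio→Fargo: Fargo black — skip
    Clio→Dover: Dover black — skip
    Napa gray
      Kent gray
        Kent→Ione: Ione black — skip
      Kent black
      Mesa gray
        Mesa→Ashby: Ashby is gray → back edge
Back edge closes the cycle Ashby → Clio → Napa → Mesa → Ashby; its vertices are {Clio, Mesa, Napa, Ashby}.

Clio, Mesa, Napa, Ashby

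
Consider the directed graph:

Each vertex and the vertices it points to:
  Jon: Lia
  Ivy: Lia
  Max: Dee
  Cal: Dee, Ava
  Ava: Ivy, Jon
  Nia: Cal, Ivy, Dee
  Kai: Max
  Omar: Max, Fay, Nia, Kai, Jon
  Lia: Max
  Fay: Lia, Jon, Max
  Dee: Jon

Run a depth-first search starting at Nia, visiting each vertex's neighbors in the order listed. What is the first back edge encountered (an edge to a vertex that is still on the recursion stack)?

DFS from Nia (visiting each vertex's neighbors in the order listed); mark gray on enter, black on exit:
Nia gray
  Cal gray
    Dee gray
      Jon gray
        Lia gray
          Max gray
            Max→Dee: Dee is gray → back edge
First back edge: Max → Dee.

Max→Dee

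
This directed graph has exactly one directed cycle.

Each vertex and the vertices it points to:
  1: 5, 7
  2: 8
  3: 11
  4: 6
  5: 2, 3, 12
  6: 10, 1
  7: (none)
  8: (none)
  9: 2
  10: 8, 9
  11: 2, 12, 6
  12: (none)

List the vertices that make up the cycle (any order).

1, 3, 5, 6, 11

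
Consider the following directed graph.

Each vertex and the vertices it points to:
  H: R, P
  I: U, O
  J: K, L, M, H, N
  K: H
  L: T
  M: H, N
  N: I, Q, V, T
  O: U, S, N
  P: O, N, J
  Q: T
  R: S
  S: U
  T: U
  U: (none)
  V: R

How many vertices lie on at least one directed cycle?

8

A vertex is on a directed cycle iff it belongs to a strongly connected component of size ≥ 2 (or has a self-loop).
The vertices on cycles are {H, I, J, K, M, N, O, P} — 8 in total.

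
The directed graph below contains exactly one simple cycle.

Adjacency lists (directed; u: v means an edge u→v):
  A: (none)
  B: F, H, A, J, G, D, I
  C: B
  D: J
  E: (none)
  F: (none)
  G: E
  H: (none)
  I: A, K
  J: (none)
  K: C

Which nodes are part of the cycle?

DFS with gray/black marking from B:
B gray
  F gray
  F black
  H gray
  H black
  A gray
  A black
  J gray
  J black
  G gray
    E gray
    E black
  G black
  D gray
    D→J: J black — skip
  D black
  I gray
    I→A: A black — skip
    K gray
      C gray
        C→B: B is gray → back edge
Back edge closes the cycle B → I → K → C → B; its vertices are {B, C, I, K}.

B, C, I, K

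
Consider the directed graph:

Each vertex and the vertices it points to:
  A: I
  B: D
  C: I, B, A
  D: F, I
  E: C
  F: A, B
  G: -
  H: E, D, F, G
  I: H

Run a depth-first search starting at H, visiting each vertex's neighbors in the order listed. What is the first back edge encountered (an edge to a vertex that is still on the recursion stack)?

I->H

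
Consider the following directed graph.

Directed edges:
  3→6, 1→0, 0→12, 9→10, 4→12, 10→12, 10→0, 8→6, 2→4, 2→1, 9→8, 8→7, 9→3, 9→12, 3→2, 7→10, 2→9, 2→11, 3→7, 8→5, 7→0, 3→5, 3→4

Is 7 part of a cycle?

7 lies on a cycle iff there is a path from 7 back to itself.
Exploring from 7, it never reaches itself; equivalently, its strongly connected component is a singleton.

No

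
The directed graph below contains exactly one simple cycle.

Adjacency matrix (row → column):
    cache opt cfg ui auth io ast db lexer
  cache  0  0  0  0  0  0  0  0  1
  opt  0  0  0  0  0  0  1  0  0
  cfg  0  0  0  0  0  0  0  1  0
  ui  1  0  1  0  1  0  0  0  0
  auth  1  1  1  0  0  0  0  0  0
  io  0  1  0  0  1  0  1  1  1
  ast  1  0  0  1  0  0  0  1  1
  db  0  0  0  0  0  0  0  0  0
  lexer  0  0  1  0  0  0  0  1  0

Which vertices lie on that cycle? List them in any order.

DFS with gray/black marking from ast:
ast gray
  ui gray
    auth gray
      opt gray
        opt→ast: ast is gray → back edge
Back edge closes the cycle ast → ui → auth → opt → ast; its vertices are {ui, ast, opt, auth}.

ui, ast, opt, auth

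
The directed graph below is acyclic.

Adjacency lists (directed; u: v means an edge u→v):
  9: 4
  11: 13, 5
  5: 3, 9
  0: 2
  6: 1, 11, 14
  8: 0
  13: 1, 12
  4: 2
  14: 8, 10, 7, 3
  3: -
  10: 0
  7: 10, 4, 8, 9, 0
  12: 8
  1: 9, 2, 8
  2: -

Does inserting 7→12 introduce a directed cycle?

Adding 7→12 creates a cycle iff 12 can already reach 7.
Explore from 12: no path reaches 7. The graph stays acyclic.

No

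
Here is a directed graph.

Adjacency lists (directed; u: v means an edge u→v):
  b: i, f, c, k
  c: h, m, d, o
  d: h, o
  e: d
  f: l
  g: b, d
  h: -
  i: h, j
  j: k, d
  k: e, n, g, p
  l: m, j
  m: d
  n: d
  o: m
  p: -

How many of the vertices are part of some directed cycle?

A vertex is on a directed cycle iff it belongs to a strongly connected component of size ≥ 2 (or has a self-loop).
The vertices on cycles are {b, d, f, g, i, j, k, l, m, o} — 10 in total.

10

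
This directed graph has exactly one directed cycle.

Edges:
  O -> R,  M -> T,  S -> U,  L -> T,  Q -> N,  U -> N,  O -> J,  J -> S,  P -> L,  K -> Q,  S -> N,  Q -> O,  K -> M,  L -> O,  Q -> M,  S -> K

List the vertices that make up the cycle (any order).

J, K, O, Q, S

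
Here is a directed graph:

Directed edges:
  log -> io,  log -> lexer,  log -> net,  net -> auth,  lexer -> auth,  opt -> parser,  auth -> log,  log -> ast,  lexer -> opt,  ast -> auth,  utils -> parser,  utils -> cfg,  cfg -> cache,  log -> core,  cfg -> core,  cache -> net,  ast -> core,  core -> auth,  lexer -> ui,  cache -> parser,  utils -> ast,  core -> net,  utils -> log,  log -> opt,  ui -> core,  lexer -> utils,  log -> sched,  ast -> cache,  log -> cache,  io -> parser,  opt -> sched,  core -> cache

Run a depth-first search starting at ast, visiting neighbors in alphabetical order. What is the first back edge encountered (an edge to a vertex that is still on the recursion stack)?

log→ast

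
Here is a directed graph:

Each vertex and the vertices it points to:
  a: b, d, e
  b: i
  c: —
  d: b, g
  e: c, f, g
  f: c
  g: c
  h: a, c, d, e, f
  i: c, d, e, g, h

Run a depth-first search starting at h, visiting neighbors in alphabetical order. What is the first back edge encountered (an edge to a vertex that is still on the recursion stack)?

d→b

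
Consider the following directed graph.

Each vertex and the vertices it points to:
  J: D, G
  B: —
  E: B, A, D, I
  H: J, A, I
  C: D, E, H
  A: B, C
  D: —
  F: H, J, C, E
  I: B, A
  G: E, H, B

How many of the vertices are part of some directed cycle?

A vertex is on a directed cycle iff it belongs to a strongly connected component of size ≥ 2 (or has a self-loop).
The vertices on cycles are {A, C, E, G, H, I, J} — 7 in total.

7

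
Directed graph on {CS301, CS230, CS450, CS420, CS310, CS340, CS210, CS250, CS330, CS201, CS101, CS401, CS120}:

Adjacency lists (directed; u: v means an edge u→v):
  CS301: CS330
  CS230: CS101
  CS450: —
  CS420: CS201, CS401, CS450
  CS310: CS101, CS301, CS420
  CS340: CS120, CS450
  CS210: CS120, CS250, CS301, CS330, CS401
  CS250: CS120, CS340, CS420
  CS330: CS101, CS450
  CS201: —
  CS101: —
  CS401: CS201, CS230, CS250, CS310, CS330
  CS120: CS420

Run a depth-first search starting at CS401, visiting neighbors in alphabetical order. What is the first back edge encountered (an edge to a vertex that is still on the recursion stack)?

DFS from CS401 (visiting neighbors in alphabetical order); mark gray on enter, black on exit:
CS401 gray
  CS201 gray
  CS201 black
  CS230 gray
    CS101 gray
    CS101 black
  CS230 black
  CS250 gray
    CS120 gray
      CS420 gray
        CS420→CS201: CS201 black — skip
        CS420→CS401: CS401 is gray → back edge
First back edge: CS420 → CS401.

CS420->CS401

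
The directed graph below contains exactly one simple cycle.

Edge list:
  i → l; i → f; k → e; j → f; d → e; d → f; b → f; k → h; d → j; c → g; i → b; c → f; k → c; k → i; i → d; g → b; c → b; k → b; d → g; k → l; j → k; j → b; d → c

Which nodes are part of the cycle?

d, i, j, k

DFS with gray/black marking from k:
k gray
  i gray
    d gray
      j gray
        j→k: k is gray → back edge
Back edge closes the cycle k → i → d → j → k; its vertices are {d, i, j, k}.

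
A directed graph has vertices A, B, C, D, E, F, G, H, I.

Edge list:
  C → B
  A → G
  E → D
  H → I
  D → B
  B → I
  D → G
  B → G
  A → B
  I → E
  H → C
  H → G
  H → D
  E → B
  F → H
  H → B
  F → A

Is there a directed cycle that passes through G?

G lies on a cycle iff there is a path from G back to itself.
Exploring from G, it never reaches itself; equivalently, its strongly connected component is a singleton.

No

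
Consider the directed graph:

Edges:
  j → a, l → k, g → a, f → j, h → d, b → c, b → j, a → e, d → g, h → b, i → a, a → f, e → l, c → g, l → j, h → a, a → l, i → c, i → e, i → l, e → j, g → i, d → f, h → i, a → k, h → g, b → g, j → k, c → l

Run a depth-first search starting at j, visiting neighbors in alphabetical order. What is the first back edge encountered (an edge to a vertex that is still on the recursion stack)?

DFS from j (visiting neighbors in alphabetical order); mark gray on enter, black on exit:
j gray
  a gray
    e gray
      e→j: j is gray → back edge
First back edge: e → j.

e→j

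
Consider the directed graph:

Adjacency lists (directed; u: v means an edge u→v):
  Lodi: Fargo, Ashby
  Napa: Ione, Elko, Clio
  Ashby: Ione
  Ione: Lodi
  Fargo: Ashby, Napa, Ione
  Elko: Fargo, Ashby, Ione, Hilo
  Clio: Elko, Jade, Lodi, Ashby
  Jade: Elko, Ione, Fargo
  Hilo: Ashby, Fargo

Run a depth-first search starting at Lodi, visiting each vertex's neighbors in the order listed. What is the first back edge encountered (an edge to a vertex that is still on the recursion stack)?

DFS from Lodi (visiting each vertex's neighbors in the order listed); mark gray on enter, black on exit:
Lodi gray
  Fargo gray
    Ashby gray
      Ione gray
        Ione→Lodi: Lodi is gray → back edge
First back edge: Ione → Lodi.

Ione→Lodi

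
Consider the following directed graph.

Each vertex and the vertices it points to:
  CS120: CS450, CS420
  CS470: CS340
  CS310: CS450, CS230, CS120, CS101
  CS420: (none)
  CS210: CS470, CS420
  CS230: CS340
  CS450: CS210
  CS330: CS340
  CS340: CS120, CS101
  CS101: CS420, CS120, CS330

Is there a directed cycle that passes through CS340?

CS340 is on a cycle iff CS340 can reach itself via ≥1 edge.
CS340 → CS101 → CS330 → CS340 — yes.

Yes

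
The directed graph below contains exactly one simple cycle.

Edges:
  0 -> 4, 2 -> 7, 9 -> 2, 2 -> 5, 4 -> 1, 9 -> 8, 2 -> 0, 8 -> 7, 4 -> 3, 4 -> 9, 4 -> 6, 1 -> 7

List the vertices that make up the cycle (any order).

0, 2, 4, 9

DFS with gray/black marking from 4:
4 gray
  3 gray
  3 black
  6 gray
  6 black
  9 gray
    8 gray
      7 gray
      7 black
    8 black
    2 gray
      2→7: 7 black — skip
      0 gray
        0→4: 4 is gray → back edge
Back edge closes the cycle 4 → 9 → 2 → 0 → 4; its vertices are {0, 2, 4, 9}.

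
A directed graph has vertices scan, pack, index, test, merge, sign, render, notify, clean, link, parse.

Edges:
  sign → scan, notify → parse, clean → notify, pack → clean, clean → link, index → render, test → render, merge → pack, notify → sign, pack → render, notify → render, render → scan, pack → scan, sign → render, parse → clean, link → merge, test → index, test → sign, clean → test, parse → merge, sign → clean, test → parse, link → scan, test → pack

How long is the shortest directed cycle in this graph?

For each vertex v, BFS finds the shortest path from v back to v.
The shortest such closed walk is parse → clean → test → parse, length 3.

3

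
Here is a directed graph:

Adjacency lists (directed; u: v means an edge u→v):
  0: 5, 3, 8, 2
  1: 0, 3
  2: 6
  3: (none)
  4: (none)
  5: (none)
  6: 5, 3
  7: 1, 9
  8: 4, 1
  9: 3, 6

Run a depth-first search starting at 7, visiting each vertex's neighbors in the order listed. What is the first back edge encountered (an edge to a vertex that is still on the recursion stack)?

8→1

DFS from 7 (visiting each vertex's neighbors in the order listed); mark gray on enter, black on exit:
7 gray
  1 gray
    0 gray
      5 gray
      5 black
      3 gray
      3 black
      8 gray
        4 gray
        4 black
        8→1: 1 is gray → back edge
First back edge: 8 → 1.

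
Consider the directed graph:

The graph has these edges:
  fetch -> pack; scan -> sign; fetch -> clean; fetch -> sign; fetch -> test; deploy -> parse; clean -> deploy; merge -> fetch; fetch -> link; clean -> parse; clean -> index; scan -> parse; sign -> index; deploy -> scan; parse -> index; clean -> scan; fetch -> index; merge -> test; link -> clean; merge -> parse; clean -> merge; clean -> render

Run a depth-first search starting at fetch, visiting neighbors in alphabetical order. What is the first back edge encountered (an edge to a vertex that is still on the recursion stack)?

DFS from fetch (visiting neighbors in alphabetical order); mark gray on enter, black on exit:
fetch gray
  clean gray
    deploy gray
      parse gray
        index gray
        index black
      parse black
      scan gray
        scan→parse: parse black — skip
        sign gray
          sign→index: index black — skip
        sign black
      scan black
    deploy black
    clean→index: index black — skip
    merge gray
      merge→fetch: fetch is gray → back edge
First back edge: merge → fetch.

merge→fetch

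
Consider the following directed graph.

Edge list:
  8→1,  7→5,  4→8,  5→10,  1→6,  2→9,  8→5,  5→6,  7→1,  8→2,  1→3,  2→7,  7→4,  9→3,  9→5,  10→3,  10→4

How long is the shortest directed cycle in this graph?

4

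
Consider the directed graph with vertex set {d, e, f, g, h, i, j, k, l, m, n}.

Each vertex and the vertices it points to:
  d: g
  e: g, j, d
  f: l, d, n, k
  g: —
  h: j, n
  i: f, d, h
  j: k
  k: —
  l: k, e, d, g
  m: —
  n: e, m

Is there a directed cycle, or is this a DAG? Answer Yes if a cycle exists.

DFS with white/gray/black marking, starting from d:
d gray
  g gray
  g black
d black
e gray
  e→g: g black — skip
  j gray
    k gray
    k black
  j black
  e→d: d black — skip
e black
f gray
  l gray
    l→k: k black — skip
    l→e: e black — skip
    l→d: d black — skip
    l→g: g black — skip
  l black
  f→d: d black — skip
  n gray
    n→e: e black — skip
    m gray
    m black
  n black
  f→k: k black — skip
f black
h gray
  h→j: j black — skip
  h→n: n black — skip
h black
i gray
  i→f: f black — skip
  i→d: d black — skip
  i→h: h black — skip
i black
Every edge goes to a white or black vertex — no back edge, so the graph is acyclic.

No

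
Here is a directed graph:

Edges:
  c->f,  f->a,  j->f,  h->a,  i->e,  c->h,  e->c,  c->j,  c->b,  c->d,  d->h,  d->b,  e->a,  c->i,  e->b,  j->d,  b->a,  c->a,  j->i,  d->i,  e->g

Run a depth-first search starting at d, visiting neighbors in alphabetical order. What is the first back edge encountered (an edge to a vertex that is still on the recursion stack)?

c→d

DFS from d (visiting neighbors in alphabetical order); mark gray on enter, black on exit:
d gray
  b gray
    a gray
    a black
  b black
  h gray
    h→a: a black — skip
  h black
  i gray
    e gray
      e→a: a black — skip
      e→b: b black — skip
      c gray
        c→a: a black — skip
        c→b: b black — skip
        c→d: d is gray → back edge
First back edge: c → d.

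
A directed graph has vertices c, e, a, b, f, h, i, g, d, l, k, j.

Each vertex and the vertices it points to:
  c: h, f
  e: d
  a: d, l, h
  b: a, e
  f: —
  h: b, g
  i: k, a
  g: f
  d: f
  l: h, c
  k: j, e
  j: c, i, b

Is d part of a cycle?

No

d lies on a cycle iff there is a path from d back to itself.
Exploring from d, it never reaches itself; equivalently, its strongly connected component is a singleton.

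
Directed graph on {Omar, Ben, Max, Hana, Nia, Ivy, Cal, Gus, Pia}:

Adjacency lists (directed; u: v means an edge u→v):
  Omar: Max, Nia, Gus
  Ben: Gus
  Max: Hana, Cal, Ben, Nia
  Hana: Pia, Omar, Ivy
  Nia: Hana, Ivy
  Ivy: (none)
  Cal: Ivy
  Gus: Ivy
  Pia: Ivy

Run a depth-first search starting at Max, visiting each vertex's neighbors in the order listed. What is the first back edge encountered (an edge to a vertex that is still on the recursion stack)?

Omar->Max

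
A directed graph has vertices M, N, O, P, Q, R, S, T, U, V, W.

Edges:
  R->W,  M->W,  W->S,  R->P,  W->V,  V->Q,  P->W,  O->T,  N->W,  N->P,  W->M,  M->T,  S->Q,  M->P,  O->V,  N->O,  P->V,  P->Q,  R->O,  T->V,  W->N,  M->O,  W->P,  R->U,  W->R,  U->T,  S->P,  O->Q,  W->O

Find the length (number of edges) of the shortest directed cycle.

2

For each vertex v, BFS finds the shortest path from v back to v.
The shortest such closed walk is M → W → M, length 2.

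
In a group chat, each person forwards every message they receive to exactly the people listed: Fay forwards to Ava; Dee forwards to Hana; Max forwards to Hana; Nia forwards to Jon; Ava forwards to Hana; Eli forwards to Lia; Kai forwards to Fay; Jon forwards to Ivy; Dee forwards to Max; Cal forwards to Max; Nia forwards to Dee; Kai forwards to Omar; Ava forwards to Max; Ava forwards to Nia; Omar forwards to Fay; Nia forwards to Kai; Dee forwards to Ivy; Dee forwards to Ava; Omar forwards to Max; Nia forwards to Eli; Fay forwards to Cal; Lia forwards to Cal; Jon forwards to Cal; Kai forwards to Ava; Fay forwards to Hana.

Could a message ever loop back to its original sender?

Yes

DFS with white/gray/black marking, starting from Fay:
Fay gray
  Ava gray
    Hana gray
    Hana black
    Nia gray
      Dee gray
        Max gray
          Max→Hana: Hana black — skip
        Max black
        Dee→Hana: Hana black — skip
        Ivy gray
        Ivy black
        Dee→Ava: Ava is gray → back edge
Back edge found, so a cycle exists: Ava → Nia → Dee → Ava.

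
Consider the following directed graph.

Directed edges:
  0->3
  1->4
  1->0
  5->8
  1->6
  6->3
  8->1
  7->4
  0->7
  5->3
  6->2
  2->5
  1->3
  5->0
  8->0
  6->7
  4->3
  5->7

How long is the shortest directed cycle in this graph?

5

For each vertex v, BFS finds the shortest path from v back to v.
The shortest such closed walk is 2 → 5 → 8 → 1 → 6 → 2, length 5.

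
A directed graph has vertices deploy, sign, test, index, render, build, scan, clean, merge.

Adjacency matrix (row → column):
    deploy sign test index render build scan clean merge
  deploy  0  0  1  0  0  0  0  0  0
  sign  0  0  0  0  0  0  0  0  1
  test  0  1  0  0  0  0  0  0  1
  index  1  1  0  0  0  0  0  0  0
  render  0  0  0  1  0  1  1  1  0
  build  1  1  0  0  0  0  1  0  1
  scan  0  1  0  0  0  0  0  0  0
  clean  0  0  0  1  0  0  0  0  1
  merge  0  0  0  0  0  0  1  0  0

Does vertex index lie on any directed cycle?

index lies on a cycle iff there is a path from index back to itself.
Exploring from index, it never reaches itself; equivalently, its strongly connected component is a singleton.

No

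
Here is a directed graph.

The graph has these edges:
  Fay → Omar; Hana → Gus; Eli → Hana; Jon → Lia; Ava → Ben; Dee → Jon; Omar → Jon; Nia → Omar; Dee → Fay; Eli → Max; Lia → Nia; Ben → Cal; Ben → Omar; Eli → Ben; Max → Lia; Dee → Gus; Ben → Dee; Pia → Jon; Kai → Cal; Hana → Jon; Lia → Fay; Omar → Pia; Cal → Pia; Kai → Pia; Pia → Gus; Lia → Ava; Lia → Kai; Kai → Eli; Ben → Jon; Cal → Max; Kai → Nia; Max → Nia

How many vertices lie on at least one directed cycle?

A vertex is on a directed cycle iff it belongs to a strongly connected component of size ≥ 2 (or has a self-loop).
The vertices on cycles are {Ava, Ben, Cal, Dee, Eli, Fay, Jon, Kai, Lia, Max, Nia, Pia, Hana, Omar} — 14 in total.

14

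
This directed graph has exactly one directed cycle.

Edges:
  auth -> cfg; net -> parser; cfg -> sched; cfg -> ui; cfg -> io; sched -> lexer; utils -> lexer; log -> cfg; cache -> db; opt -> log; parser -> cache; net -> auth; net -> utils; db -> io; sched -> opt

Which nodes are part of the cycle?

cfg, log, opt, sched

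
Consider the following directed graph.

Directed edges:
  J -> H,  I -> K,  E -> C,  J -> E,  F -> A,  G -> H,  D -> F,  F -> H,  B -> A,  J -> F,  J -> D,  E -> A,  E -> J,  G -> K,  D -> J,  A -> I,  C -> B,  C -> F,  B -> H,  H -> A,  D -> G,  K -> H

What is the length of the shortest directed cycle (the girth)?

For each vertex v, BFS finds the shortest path from v back to v.
The shortest such closed walk is J → E → J, length 2.

2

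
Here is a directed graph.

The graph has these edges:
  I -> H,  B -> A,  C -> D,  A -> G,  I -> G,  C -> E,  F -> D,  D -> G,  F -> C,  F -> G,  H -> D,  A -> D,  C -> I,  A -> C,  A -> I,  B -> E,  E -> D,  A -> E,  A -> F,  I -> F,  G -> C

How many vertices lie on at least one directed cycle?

7

A vertex is on a directed cycle iff it belongs to a strongly connected component of size ≥ 2 (or has a self-loop).
The vertices on cycles are {C, D, E, F, G, H, I} — 7 in total.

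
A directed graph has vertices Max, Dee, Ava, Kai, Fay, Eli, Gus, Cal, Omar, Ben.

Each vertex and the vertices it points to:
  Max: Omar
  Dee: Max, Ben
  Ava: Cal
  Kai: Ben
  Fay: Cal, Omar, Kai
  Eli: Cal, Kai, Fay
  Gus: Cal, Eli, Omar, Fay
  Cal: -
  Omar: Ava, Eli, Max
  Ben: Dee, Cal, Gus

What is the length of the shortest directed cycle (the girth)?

2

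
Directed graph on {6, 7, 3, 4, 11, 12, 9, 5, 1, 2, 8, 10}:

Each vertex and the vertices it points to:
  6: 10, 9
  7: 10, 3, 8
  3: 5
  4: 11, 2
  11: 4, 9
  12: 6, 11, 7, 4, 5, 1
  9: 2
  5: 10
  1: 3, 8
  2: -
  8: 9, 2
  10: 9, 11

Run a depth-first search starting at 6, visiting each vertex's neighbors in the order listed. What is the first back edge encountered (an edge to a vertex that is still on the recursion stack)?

4→11

DFS from 6 (visiting each vertex's neighbors in the order listed); mark gray on enter, black on exit:
6 gray
  10 gray
    9 gray
      2 gray
      2 black
    9 black
    11 gray
      4 gray
        4→11: 11 is gray → back edge
First back edge: 4 → 11.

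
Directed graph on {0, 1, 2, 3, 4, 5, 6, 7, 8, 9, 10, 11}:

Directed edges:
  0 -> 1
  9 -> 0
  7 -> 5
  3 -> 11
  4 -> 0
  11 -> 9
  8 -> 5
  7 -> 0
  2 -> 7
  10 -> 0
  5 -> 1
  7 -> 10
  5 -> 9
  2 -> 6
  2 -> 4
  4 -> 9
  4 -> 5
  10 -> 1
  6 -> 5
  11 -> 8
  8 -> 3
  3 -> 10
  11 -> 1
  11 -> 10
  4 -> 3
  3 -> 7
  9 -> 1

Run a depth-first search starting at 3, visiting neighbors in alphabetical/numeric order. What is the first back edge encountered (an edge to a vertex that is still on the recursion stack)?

DFS from 3 (visiting neighbors in alphabetical/numeric order); mark gray on enter, black on exit:
3 gray
  7 gray
    0 gray
      1 gray
      1 black
    0 black
    5 gray
      5→1: 1 black — skip
      9 gray
        9→0: 0 black — skip
        9→1: 1 black — skip
      9 black
    5 black
    10 gray
      10→0: 0 black — skip
      10→1: 1 black — skip
    10 black
  7 black
  3→10: 10 black — skip
  11 gray
    11→1: 1 black — skip
    8 gray
      8→3: 3 is gray → back edge
First back edge: 8 → 3.

8->3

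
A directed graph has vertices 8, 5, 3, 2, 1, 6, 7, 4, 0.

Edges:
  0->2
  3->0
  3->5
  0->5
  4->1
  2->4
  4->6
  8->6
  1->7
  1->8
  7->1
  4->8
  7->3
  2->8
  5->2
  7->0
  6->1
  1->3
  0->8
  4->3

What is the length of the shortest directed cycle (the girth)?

2

For each vertex v, BFS finds the shortest path from v back to v.
The shortest such closed walk is 1 → 7 → 1, length 2.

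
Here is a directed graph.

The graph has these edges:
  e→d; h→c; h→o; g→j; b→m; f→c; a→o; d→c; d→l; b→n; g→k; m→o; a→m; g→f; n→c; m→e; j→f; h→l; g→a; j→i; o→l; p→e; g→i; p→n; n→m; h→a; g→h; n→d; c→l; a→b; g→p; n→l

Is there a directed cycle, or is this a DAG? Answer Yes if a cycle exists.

DFS with white/gray/black marking, starting from d:
d gray
  l gray
  l black
  c gray
    c→l: l black — skip
  c black
d black
a gray
  m gray
    o gray
      o→l: l black — skip
    o black
    e gray
      e→d: d black — skip
    e black
  m black
  b gray
    n gray
      n→m: m black — skip
      n→c: c black — skip
      n→l: l black — skip
      n→d: d black — skip
    n black
    b→m: m black — skip
  b black
  a→o: o black — skip
a black
f gray
  f→c: c black — skip
f black
g gray
  k gray
  k black
  g→a: a black — skip
  i gray
  i black
  g→f: f black — skip
  j gray
    j→f: f black — skip
    j→i: i black — skip
  j black
  p gray
    p→n: n black — skip
    p→e: e black — skip
  p black
  h gray
    h→a: a black — skip
    h→l: l black — skip
    h→o: o black — skip
    h→c: c black — skip
  h black
g black
Every edge goes to a white or black vertex — no back edge, so the graph is acyclic.

No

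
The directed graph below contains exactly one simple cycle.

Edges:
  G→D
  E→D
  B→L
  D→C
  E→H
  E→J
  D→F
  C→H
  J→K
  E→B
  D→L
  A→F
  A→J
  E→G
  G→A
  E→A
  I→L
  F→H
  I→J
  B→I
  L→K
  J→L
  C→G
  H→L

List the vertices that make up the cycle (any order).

DFS with gray/black marking from G:
G gray
  D gray
    C gray
      H gray
        L gray
          K gray
          K black
        L black
      H black
      C→G: G is gray → back edge
Back edge closes the cycle G → D → C → G; its vertices are {C, D, G}.

C, D, G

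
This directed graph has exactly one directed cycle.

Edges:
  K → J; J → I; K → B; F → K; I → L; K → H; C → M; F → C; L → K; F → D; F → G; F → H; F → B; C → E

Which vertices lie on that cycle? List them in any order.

I, J, K, L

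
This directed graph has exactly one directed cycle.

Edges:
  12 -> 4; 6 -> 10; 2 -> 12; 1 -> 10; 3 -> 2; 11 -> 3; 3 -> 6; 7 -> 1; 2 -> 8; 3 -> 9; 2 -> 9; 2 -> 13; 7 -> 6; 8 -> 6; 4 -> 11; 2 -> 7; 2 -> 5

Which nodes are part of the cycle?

DFS with gray/black marking from 3:
3 gray
  9 gray
  9 black
  2 gray
    12 gray
      4 gray
        11 gray
          11→3: 3 is gray → back edge
Back edge closes the cycle 3 → 2 → 12 → 4 → 11 → 3; its vertices are {2, 3, 4, 11, 12}.

2, 3, 4, 11, 12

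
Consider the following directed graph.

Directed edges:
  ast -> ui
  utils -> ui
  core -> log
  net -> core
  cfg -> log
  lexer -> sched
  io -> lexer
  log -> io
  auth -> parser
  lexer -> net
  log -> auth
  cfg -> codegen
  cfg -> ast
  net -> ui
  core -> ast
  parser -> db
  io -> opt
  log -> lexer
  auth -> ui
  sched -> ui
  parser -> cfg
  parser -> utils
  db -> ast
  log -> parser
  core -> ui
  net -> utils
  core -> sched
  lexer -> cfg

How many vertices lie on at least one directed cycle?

8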